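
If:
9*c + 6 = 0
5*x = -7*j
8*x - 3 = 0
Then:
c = -2/3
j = -15/56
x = 3/8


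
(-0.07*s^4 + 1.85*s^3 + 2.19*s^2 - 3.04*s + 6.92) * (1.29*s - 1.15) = -0.0903*s^5 + 2.467*s^4 + 0.6976*s^3 - 6.4401*s^2 + 12.4228*s - 7.958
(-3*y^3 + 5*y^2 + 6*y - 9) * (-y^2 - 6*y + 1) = 3*y^5 + 13*y^4 - 39*y^3 - 22*y^2 + 60*y - 9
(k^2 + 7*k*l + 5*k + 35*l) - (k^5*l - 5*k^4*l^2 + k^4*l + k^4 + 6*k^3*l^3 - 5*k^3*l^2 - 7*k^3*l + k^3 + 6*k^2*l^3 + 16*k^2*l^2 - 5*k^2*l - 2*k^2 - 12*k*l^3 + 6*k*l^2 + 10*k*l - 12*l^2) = -k^5*l + 5*k^4*l^2 - k^4*l - k^4 - 6*k^3*l^3 + 5*k^3*l^2 + 7*k^3*l - k^3 - 6*k^2*l^3 - 16*k^2*l^2 + 5*k^2*l + 3*k^2 + 12*k*l^3 - 6*k*l^2 - 3*k*l + 5*k + 12*l^2 + 35*l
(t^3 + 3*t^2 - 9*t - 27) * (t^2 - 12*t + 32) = t^5 - 9*t^4 - 13*t^3 + 177*t^2 + 36*t - 864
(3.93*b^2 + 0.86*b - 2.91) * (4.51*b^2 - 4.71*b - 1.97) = 17.7243*b^4 - 14.6317*b^3 - 24.9168*b^2 + 12.0119*b + 5.7327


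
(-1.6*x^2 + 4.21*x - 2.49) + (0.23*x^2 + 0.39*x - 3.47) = -1.37*x^2 + 4.6*x - 5.96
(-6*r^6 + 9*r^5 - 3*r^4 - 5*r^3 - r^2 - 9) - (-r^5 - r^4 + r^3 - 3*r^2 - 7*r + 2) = -6*r^6 + 10*r^5 - 2*r^4 - 6*r^3 + 2*r^2 + 7*r - 11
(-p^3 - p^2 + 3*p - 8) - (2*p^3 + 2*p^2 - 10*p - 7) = -3*p^3 - 3*p^2 + 13*p - 1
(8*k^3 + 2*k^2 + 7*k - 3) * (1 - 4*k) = -32*k^4 - 26*k^2 + 19*k - 3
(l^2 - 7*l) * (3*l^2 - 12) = 3*l^4 - 21*l^3 - 12*l^2 + 84*l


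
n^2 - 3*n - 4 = (n - 4)*(n + 1)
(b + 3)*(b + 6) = b^2 + 9*b + 18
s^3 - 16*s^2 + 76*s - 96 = (s - 8)*(s - 6)*(s - 2)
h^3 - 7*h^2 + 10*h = h*(h - 5)*(h - 2)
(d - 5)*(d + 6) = d^2 + d - 30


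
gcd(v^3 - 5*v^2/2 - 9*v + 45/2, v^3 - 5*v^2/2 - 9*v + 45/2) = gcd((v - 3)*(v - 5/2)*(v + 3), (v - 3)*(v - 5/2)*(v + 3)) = v^3 - 5*v^2/2 - 9*v + 45/2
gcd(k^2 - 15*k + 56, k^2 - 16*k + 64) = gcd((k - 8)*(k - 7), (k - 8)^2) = k - 8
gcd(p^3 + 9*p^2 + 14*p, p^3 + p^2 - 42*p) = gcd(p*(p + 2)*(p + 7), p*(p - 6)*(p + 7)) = p^2 + 7*p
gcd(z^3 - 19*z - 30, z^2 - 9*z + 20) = z - 5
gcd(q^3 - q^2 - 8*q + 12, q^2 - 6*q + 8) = q - 2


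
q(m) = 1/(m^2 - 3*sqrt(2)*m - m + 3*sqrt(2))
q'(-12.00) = 0.00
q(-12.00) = 0.00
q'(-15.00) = 0.00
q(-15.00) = 0.00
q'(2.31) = 0.10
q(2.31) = -0.39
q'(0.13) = 0.39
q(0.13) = 0.28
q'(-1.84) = 0.03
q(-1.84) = 0.06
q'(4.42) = -9.78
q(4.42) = 1.65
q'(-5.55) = 0.00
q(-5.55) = 0.02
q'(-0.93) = 0.07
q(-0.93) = 0.10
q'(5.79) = -0.12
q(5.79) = 0.13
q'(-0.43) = 0.14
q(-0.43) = 0.15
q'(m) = (-2*m + 1 + 3*sqrt(2))/(m^2 - 3*sqrt(2)*m - m + 3*sqrt(2))^2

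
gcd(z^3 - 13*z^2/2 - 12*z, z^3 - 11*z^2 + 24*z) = z^2 - 8*z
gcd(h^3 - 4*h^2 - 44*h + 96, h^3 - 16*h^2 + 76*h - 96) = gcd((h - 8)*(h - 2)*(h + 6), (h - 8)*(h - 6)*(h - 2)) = h^2 - 10*h + 16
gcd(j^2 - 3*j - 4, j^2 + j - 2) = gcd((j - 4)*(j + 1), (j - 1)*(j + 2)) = 1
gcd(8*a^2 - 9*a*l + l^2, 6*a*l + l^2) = 1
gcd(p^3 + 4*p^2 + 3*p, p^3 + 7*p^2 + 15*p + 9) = p^2 + 4*p + 3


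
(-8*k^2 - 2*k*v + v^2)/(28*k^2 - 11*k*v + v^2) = (2*k + v)/(-7*k + v)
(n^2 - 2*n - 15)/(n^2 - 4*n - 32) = (-n^2 + 2*n + 15)/(-n^2 + 4*n + 32)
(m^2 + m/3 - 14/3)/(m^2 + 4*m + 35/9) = 3*(m - 2)/(3*m + 5)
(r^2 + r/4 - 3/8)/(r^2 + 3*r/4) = (r - 1/2)/r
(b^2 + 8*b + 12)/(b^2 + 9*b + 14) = (b + 6)/(b + 7)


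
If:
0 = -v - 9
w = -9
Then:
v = -9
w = -9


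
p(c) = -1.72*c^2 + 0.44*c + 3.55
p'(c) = 0.44 - 3.44*c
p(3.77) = -19.24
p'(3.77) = -12.53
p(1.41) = 0.75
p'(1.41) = -4.41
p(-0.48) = 2.94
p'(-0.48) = 2.09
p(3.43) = -15.18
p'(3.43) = -11.36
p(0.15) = 3.58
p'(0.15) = -0.08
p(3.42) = -15.06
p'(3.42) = -11.32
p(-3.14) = -14.79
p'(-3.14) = 11.24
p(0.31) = 3.52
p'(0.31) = -0.63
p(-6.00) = -61.01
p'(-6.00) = 21.08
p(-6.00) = -61.01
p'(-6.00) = 21.08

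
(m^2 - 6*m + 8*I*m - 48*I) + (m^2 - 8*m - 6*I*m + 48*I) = 2*m^2 - 14*m + 2*I*m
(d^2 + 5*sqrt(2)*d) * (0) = 0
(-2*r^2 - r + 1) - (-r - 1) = 2 - 2*r^2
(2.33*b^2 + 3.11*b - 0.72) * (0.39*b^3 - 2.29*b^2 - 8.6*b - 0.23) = 0.9087*b^5 - 4.1228*b^4 - 27.4407*b^3 - 25.6331*b^2 + 5.4767*b + 0.1656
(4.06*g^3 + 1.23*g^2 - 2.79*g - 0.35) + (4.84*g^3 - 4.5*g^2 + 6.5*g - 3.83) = 8.9*g^3 - 3.27*g^2 + 3.71*g - 4.18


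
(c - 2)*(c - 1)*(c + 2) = c^3 - c^2 - 4*c + 4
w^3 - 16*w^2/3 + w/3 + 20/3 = (w - 5)*(w - 4/3)*(w + 1)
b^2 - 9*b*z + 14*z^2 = (b - 7*z)*(b - 2*z)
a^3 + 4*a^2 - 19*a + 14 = (a - 2)*(a - 1)*(a + 7)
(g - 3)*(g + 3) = g^2 - 9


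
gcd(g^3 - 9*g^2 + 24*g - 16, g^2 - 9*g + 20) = g - 4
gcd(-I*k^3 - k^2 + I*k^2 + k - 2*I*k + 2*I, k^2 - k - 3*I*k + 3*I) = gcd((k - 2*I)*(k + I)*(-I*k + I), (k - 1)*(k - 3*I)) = k - 1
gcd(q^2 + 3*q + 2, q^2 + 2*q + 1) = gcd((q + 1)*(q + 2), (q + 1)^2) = q + 1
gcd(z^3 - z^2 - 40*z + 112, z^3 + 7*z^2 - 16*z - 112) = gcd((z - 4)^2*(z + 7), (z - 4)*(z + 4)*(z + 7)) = z^2 + 3*z - 28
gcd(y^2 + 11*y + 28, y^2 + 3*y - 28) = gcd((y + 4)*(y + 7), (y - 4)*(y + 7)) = y + 7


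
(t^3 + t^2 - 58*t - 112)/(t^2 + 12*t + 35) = (t^2 - 6*t - 16)/(t + 5)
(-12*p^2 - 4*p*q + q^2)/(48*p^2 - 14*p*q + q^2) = (-2*p - q)/(8*p - q)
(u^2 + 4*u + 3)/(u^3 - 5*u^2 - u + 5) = (u + 3)/(u^2 - 6*u + 5)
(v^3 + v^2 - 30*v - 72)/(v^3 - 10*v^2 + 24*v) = (v^2 + 7*v + 12)/(v*(v - 4))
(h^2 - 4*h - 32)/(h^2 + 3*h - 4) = (h - 8)/(h - 1)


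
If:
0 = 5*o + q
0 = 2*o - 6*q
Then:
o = 0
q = 0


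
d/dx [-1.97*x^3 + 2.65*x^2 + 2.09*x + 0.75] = -5.91*x^2 + 5.3*x + 2.09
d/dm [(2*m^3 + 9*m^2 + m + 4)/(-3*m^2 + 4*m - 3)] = (-6*m^4 + 16*m^3 + 21*m^2 - 30*m - 19)/(9*m^4 - 24*m^3 + 34*m^2 - 24*m + 9)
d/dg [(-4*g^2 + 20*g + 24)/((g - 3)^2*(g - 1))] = 4*(g^3 - 7*g^2 - 19*g + 45)/(g^5 - 11*g^4 + 46*g^3 - 90*g^2 + 81*g - 27)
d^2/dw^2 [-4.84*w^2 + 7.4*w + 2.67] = -9.68000000000000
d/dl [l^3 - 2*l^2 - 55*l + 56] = 3*l^2 - 4*l - 55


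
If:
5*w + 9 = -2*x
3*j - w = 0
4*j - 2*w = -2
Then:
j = 1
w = 3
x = -12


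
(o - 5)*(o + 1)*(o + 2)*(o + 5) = o^4 + 3*o^3 - 23*o^2 - 75*o - 50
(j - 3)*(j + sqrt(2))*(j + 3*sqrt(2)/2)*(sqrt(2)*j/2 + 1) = sqrt(2)*j^4/2 - 3*sqrt(2)*j^3/2 + 7*j^3/2 - 21*j^2/2 + 4*sqrt(2)*j^2 - 12*sqrt(2)*j + 3*j - 9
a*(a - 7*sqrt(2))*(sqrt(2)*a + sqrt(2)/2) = sqrt(2)*a^3 - 14*a^2 + sqrt(2)*a^2/2 - 7*a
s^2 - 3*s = s*(s - 3)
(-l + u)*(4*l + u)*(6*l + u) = -24*l^3 + 14*l^2*u + 9*l*u^2 + u^3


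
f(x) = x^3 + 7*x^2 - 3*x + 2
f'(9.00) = 366.00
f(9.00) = 1271.00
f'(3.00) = 66.00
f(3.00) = 83.00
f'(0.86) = 11.26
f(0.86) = 5.23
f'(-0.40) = -8.12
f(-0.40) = 4.26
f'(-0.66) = -10.93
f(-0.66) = 6.74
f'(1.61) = 27.32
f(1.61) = 19.49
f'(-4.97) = 1.52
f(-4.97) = 67.05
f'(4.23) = 109.90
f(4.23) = 190.25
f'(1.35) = 21.37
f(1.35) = 13.17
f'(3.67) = 88.79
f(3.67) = 134.70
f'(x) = 3*x^2 + 14*x - 3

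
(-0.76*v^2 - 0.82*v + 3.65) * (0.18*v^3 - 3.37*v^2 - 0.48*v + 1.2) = -0.1368*v^5 + 2.4136*v^4 + 3.7852*v^3 - 12.8189*v^2 - 2.736*v + 4.38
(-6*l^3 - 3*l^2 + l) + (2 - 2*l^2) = -6*l^3 - 5*l^2 + l + 2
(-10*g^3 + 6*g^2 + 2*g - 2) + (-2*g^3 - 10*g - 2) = -12*g^3 + 6*g^2 - 8*g - 4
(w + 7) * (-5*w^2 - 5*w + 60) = -5*w^3 - 40*w^2 + 25*w + 420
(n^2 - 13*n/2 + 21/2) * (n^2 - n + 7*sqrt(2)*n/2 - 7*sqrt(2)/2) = n^4 - 15*n^3/2 + 7*sqrt(2)*n^3/2 - 105*sqrt(2)*n^2/4 + 17*n^2 - 21*n/2 + 119*sqrt(2)*n/2 - 147*sqrt(2)/4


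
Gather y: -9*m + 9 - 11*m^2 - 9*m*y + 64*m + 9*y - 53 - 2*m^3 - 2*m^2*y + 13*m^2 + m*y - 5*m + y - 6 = -2*m^3 + 2*m^2 + 50*m + y*(-2*m^2 - 8*m + 10) - 50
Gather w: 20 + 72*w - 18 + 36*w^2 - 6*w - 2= 36*w^2 + 66*w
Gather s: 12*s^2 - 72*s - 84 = 12*s^2 - 72*s - 84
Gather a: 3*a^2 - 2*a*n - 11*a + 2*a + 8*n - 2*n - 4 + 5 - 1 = 3*a^2 + a*(-2*n - 9) + 6*n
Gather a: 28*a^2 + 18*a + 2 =28*a^2 + 18*a + 2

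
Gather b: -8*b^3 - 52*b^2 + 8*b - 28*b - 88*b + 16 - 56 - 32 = -8*b^3 - 52*b^2 - 108*b - 72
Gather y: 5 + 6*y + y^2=y^2 + 6*y + 5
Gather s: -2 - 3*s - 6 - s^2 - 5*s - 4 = -s^2 - 8*s - 12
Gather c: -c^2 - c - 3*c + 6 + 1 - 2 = -c^2 - 4*c + 5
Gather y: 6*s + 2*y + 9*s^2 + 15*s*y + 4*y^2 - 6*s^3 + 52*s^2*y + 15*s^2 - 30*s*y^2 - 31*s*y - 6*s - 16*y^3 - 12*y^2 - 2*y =-6*s^3 + 24*s^2 - 16*y^3 + y^2*(-30*s - 8) + y*(52*s^2 - 16*s)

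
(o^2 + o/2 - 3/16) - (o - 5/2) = o^2 - o/2 + 37/16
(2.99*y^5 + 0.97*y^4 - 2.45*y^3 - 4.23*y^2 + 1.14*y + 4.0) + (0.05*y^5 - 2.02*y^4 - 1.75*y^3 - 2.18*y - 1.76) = 3.04*y^5 - 1.05*y^4 - 4.2*y^3 - 4.23*y^2 - 1.04*y + 2.24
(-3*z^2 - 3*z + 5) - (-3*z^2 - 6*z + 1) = 3*z + 4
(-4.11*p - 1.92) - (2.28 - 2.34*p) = -1.77*p - 4.2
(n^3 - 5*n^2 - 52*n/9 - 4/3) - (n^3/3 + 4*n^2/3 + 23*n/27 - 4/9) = 2*n^3/3 - 19*n^2/3 - 179*n/27 - 8/9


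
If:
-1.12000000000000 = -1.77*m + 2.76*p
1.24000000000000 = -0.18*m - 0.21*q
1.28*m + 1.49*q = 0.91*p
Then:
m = -14.51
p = -9.71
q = 6.54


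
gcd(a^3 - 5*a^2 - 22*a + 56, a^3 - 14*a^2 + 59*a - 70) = a^2 - 9*a + 14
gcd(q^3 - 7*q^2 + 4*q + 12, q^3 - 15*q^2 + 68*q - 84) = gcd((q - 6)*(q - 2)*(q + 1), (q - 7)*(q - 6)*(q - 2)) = q^2 - 8*q + 12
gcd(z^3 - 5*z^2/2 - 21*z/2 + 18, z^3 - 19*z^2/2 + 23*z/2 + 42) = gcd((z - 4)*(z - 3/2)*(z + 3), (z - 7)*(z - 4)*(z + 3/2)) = z - 4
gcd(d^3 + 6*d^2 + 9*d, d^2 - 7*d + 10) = 1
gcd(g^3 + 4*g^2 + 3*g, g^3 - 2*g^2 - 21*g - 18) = g^2 + 4*g + 3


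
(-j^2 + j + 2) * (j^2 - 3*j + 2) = -j^4 + 4*j^3 - 3*j^2 - 4*j + 4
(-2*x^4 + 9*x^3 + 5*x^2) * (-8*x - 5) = 16*x^5 - 62*x^4 - 85*x^3 - 25*x^2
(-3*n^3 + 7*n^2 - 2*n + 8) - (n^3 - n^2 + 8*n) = -4*n^3 + 8*n^2 - 10*n + 8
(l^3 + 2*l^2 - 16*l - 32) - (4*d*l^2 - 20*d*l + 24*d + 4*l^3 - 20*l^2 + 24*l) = -4*d*l^2 + 20*d*l - 24*d - 3*l^3 + 22*l^2 - 40*l - 32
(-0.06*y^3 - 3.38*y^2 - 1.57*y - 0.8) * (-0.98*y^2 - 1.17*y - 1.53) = 0.0588*y^5 + 3.3826*y^4 + 5.585*y^3 + 7.7923*y^2 + 3.3381*y + 1.224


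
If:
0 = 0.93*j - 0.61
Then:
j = 0.66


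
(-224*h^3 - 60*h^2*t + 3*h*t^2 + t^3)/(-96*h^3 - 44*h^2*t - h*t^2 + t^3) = (7*h + t)/(3*h + t)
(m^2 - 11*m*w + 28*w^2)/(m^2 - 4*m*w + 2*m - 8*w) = (m - 7*w)/(m + 2)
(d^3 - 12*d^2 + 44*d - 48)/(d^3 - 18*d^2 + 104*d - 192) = (d - 2)/(d - 8)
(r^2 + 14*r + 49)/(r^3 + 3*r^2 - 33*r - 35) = (r + 7)/(r^2 - 4*r - 5)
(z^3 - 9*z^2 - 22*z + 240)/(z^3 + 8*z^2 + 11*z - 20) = (z^2 - 14*z + 48)/(z^2 + 3*z - 4)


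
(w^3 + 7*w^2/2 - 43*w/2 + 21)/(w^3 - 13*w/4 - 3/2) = 2*(2*w^2 + 11*w - 21)/(4*w^2 + 8*w + 3)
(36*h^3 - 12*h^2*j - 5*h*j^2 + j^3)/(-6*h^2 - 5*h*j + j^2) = (-6*h^2 + h*j + j^2)/(h + j)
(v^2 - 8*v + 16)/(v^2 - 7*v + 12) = (v - 4)/(v - 3)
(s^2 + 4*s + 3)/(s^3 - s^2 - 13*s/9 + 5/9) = 9*(s + 3)/(9*s^2 - 18*s + 5)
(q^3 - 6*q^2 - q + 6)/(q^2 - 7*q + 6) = q + 1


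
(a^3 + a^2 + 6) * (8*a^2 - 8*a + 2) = 8*a^5 - 6*a^3 + 50*a^2 - 48*a + 12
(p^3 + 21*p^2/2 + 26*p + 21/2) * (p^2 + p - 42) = p^5 + 23*p^4/2 - 11*p^3/2 - 809*p^2/2 - 2163*p/2 - 441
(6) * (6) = 36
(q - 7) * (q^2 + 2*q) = q^3 - 5*q^2 - 14*q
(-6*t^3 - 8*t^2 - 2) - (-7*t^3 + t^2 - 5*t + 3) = t^3 - 9*t^2 + 5*t - 5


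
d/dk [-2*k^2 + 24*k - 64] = 24 - 4*k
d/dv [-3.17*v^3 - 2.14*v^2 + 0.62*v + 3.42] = -9.51*v^2 - 4.28*v + 0.62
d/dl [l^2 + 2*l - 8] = 2*l + 2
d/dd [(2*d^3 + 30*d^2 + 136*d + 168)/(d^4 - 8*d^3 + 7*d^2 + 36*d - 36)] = 2*(-d^4 - 26*d^3 + 31*d^2 + 804*d - 1368)/(d^6 - 20*d^5 + 154*d^4 - 576*d^3 + 1089*d^2 - 972*d + 324)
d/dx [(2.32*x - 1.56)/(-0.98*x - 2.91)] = (-8.1144*x - 24.0948)/(0.98*x + 2.91)^3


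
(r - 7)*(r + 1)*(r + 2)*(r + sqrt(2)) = r^4 - 4*r^3 + sqrt(2)*r^3 - 19*r^2 - 4*sqrt(2)*r^2 - 19*sqrt(2)*r - 14*r - 14*sqrt(2)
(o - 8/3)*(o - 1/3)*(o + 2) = o^3 - o^2 - 46*o/9 + 16/9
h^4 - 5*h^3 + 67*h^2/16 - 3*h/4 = h*(h - 4)*(h - 3/4)*(h - 1/4)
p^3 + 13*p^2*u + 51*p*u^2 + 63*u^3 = (p + 3*u)^2*(p + 7*u)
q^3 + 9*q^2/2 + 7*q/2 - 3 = (q - 1/2)*(q + 2)*(q + 3)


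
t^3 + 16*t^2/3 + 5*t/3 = t*(t + 1/3)*(t + 5)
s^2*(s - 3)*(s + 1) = s^4 - 2*s^3 - 3*s^2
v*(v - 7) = v^2 - 7*v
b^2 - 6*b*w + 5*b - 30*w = (b + 5)*(b - 6*w)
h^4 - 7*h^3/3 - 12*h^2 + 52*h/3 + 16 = (h - 4)*(h - 2)*(h + 2/3)*(h + 3)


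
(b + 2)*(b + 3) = b^2 + 5*b + 6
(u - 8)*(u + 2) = u^2 - 6*u - 16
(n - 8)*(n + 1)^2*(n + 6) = n^4 - 51*n^2 - 98*n - 48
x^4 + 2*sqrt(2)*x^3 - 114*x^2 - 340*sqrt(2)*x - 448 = (x - 8*sqrt(2))*(x + sqrt(2))*(x + 2*sqrt(2))*(x + 7*sqrt(2))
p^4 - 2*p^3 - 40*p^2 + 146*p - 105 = (p - 5)*(p - 3)*(p - 1)*(p + 7)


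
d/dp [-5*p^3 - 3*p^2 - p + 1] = -15*p^2 - 6*p - 1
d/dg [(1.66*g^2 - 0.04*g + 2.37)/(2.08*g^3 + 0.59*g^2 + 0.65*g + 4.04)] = (-3.4528*g^4 + 0.1664*g^3 - 13.6862*g^2 + 10.6162*g - 1.7021)/(4.3264*g^6 + 2.4544*g^5 + 3.0521*g^4 + 17.5734*g^3 + 5.1897*g^2 + 5.252*g + 16.3216)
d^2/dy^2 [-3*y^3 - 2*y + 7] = -18*y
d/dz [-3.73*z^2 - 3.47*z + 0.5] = -7.46*z - 3.47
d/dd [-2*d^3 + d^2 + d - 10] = -6*d^2 + 2*d + 1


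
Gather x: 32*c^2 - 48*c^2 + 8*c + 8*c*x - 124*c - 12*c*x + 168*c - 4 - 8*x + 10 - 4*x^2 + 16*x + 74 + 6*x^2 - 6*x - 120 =-16*c^2 + 52*c + 2*x^2 + x*(2 - 4*c) - 40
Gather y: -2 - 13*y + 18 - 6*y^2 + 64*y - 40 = -6*y^2 + 51*y - 24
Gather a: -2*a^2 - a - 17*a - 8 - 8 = -2*a^2 - 18*a - 16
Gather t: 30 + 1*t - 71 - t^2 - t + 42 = 1 - t^2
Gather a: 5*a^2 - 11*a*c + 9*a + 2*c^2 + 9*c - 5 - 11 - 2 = 5*a^2 + a*(9 - 11*c) + 2*c^2 + 9*c - 18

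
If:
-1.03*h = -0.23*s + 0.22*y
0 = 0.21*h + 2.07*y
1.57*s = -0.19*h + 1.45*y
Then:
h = 0.00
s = 0.00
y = 0.00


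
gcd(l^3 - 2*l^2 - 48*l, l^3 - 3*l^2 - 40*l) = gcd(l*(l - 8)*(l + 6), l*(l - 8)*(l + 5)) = l^2 - 8*l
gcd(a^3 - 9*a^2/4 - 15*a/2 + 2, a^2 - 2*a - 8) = a^2 - 2*a - 8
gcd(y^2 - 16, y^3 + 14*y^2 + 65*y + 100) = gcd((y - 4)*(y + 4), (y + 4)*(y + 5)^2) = y + 4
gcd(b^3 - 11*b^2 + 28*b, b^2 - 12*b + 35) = b - 7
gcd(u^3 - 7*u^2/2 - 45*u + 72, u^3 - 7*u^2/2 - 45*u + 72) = u^3 - 7*u^2/2 - 45*u + 72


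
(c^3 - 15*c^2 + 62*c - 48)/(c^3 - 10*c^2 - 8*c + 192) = (c - 1)/(c + 4)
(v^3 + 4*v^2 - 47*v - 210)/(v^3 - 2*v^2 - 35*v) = (v + 6)/v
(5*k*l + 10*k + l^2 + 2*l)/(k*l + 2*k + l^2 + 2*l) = (5*k + l)/(k + l)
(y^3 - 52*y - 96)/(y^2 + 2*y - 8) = (y^3 - 52*y - 96)/(y^2 + 2*y - 8)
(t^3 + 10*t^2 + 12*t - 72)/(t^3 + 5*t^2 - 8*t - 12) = (t + 6)/(t + 1)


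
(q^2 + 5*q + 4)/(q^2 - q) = (q^2 + 5*q + 4)/(q*(q - 1))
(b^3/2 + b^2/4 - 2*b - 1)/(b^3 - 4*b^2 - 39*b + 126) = (2*b^3 + b^2 - 8*b - 4)/(4*(b^3 - 4*b^2 - 39*b + 126))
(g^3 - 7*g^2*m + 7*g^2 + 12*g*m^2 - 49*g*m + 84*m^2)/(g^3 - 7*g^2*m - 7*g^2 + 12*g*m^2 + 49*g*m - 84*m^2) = (g + 7)/(g - 7)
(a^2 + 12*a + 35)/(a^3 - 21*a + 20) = (a + 7)/(a^2 - 5*a + 4)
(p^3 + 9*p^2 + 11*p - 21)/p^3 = 1 + 9/p + 11/p^2 - 21/p^3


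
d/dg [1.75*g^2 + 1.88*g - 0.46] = 3.5*g + 1.88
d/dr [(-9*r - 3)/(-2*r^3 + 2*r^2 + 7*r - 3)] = 12*(-3*r^3 + r + 4)/(4*r^6 - 8*r^5 - 24*r^4 + 40*r^3 + 37*r^2 - 42*r + 9)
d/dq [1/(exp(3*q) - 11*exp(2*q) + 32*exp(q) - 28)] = (-3*exp(2*q) + 22*exp(q) - 32)*exp(q)/(exp(3*q) - 11*exp(2*q) + 32*exp(q) - 28)^2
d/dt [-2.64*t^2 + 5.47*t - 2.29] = 5.47 - 5.28*t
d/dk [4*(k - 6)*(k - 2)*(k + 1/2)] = 12*k^2 - 60*k + 32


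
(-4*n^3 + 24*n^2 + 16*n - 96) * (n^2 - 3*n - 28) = -4*n^5 + 36*n^4 + 56*n^3 - 816*n^2 - 160*n + 2688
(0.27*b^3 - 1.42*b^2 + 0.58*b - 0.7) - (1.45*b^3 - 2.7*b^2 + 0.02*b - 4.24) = -1.18*b^3 + 1.28*b^2 + 0.56*b + 3.54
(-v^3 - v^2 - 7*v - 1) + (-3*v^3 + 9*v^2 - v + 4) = -4*v^3 + 8*v^2 - 8*v + 3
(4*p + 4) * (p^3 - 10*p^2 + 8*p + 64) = 4*p^4 - 36*p^3 - 8*p^2 + 288*p + 256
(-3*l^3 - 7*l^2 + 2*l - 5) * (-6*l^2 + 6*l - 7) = 18*l^5 + 24*l^4 - 33*l^3 + 91*l^2 - 44*l + 35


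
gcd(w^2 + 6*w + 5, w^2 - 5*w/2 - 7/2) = w + 1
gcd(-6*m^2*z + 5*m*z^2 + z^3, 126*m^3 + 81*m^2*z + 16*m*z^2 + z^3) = 6*m + z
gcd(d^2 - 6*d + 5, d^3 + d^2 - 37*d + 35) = d^2 - 6*d + 5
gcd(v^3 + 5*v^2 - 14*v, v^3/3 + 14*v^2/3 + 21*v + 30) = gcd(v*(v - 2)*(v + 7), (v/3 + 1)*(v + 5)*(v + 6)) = 1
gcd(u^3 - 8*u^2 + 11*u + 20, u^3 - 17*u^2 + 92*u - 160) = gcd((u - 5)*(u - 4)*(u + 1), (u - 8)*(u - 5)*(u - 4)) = u^2 - 9*u + 20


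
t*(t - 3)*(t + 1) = t^3 - 2*t^2 - 3*t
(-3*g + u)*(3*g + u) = -9*g^2 + u^2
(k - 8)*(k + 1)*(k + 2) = k^3 - 5*k^2 - 22*k - 16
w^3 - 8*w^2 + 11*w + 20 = (w - 5)*(w - 4)*(w + 1)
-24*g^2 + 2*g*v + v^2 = (-4*g + v)*(6*g + v)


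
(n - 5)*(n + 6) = n^2 + n - 30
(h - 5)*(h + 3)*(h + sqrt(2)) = h^3 - 2*h^2 + sqrt(2)*h^2 - 15*h - 2*sqrt(2)*h - 15*sqrt(2)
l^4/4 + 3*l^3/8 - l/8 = l*(l/4 + 1/4)*(l - 1/2)*(l + 1)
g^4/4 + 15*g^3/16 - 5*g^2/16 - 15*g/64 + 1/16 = (g/4 + 1)*(g - 1/2)*(g - 1/4)*(g + 1/2)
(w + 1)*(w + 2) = w^2 + 3*w + 2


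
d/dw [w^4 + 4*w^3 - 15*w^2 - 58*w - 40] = 4*w^3 + 12*w^2 - 30*w - 58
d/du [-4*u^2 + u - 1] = 1 - 8*u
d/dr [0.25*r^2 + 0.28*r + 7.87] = 0.5*r + 0.28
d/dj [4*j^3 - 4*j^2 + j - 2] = 12*j^2 - 8*j + 1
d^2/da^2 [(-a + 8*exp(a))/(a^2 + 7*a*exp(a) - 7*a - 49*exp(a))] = (-2*(a - 8*exp(a))*(7*a*exp(a) + 2*a - 42*exp(a) - 7)^2 + ((a - 8*exp(a))*(7*a*exp(a) - 35*exp(a) + 2) - 2*(8*exp(a) - 1)*(7*a*exp(a) + 2*a - 42*exp(a) - 7))*(a^2 + 7*a*exp(a) - 7*a - 49*exp(a)) + 8*(a^2 + 7*a*exp(a) - 7*a - 49*exp(a))^2*exp(a))/(a^2 + 7*a*exp(a) - 7*a - 49*exp(a))^3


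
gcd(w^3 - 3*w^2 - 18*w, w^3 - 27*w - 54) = w^2 - 3*w - 18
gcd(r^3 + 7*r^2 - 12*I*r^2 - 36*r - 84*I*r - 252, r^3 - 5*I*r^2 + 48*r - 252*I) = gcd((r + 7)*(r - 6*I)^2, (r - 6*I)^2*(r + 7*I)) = r^2 - 12*I*r - 36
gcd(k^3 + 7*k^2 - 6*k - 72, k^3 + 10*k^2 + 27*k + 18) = k + 6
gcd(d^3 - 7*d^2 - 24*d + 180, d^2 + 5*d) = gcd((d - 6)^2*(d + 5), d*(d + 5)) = d + 5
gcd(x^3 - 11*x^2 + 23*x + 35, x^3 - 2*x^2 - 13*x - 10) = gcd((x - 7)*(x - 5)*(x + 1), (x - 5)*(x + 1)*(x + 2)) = x^2 - 4*x - 5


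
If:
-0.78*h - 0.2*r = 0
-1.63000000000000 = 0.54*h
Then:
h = -3.02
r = 11.77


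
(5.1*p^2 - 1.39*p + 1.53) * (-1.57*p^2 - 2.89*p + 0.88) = -8.007*p^4 - 12.5567*p^3 + 6.103*p^2 - 5.6449*p + 1.3464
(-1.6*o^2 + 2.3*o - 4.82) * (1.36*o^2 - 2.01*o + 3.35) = -2.176*o^4 + 6.344*o^3 - 16.5382*o^2 + 17.3932*o - 16.147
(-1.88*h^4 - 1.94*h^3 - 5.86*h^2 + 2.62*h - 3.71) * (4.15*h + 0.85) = -7.802*h^5 - 9.649*h^4 - 25.968*h^3 + 5.892*h^2 - 13.1695*h - 3.1535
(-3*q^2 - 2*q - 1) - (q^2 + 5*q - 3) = -4*q^2 - 7*q + 2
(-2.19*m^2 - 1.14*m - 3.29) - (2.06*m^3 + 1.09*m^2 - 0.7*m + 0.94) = -2.06*m^3 - 3.28*m^2 - 0.44*m - 4.23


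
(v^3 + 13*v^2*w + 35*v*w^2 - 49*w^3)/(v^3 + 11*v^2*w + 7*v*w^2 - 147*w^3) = (v - w)/(v - 3*w)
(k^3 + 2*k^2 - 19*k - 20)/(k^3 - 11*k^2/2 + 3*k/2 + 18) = 2*(k^2 + 6*k + 5)/(2*k^2 - 3*k - 9)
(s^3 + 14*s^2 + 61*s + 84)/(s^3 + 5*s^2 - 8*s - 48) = (s^2 + 10*s + 21)/(s^2 + s - 12)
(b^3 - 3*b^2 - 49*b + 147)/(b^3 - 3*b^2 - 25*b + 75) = (b^2 - 49)/(b^2 - 25)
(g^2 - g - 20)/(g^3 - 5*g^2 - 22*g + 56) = (g - 5)/(g^2 - 9*g + 14)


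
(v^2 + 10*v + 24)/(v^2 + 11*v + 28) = (v + 6)/(v + 7)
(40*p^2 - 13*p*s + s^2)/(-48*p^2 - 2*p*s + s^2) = (-5*p + s)/(6*p + s)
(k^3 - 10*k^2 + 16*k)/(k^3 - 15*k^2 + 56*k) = (k - 2)/(k - 7)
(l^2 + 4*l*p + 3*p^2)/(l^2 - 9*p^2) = (-l - p)/(-l + 3*p)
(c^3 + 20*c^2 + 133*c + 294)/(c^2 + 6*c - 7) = (c^2 + 13*c + 42)/(c - 1)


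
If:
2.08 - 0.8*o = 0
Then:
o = 2.60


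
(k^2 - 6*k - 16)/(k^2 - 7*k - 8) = (k + 2)/(k + 1)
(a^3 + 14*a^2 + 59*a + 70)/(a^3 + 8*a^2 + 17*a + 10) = (a + 7)/(a + 1)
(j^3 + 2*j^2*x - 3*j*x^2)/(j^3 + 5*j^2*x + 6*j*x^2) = (j - x)/(j + 2*x)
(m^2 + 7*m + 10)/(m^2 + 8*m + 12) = (m + 5)/(m + 6)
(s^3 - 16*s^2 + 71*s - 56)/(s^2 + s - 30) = (s^3 - 16*s^2 + 71*s - 56)/(s^2 + s - 30)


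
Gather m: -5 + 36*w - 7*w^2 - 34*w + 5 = -7*w^2 + 2*w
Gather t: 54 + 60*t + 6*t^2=6*t^2 + 60*t + 54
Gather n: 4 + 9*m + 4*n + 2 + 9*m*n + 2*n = 9*m + n*(9*m + 6) + 6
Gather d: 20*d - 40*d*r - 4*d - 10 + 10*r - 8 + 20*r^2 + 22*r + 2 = d*(16 - 40*r) + 20*r^2 + 32*r - 16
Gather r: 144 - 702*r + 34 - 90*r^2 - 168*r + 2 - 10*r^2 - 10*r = -100*r^2 - 880*r + 180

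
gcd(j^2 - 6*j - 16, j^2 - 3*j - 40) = j - 8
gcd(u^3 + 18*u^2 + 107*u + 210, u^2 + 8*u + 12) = u + 6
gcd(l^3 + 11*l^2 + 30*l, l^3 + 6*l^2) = l^2 + 6*l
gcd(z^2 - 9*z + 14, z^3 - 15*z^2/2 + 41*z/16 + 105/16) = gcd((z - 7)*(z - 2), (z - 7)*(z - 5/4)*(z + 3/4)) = z - 7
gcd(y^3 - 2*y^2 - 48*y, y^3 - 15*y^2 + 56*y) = y^2 - 8*y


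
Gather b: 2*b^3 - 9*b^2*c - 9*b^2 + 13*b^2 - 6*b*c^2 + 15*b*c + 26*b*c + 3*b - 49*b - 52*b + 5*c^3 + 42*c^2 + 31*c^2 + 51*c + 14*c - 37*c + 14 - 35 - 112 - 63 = 2*b^3 + b^2*(4 - 9*c) + b*(-6*c^2 + 41*c - 98) + 5*c^3 + 73*c^2 + 28*c - 196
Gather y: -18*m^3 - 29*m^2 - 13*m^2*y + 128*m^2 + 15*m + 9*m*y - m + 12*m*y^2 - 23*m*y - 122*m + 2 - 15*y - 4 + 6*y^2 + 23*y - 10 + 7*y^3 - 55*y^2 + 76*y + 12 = -18*m^3 + 99*m^2 - 108*m + 7*y^3 + y^2*(12*m - 49) + y*(-13*m^2 - 14*m + 84)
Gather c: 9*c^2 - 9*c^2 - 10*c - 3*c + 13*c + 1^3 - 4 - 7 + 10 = 0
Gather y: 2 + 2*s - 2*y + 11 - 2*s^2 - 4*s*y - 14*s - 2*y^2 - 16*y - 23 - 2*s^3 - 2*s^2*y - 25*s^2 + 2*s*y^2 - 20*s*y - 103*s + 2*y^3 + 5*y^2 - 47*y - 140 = -2*s^3 - 27*s^2 - 115*s + 2*y^3 + y^2*(2*s + 3) + y*(-2*s^2 - 24*s - 65) - 150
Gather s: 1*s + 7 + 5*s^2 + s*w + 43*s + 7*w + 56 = 5*s^2 + s*(w + 44) + 7*w + 63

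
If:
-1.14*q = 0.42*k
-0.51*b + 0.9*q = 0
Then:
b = 1.76470588235294*q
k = -2.71428571428571*q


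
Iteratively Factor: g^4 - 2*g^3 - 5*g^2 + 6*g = (g + 2)*(g^3 - 4*g^2 + 3*g) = (g - 1)*(g + 2)*(g^2 - 3*g) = (g - 3)*(g - 1)*(g + 2)*(g)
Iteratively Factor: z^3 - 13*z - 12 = (z + 1)*(z^2 - z - 12) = (z + 1)*(z + 3)*(z - 4)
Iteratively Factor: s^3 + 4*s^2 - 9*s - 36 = (s - 3)*(s^2 + 7*s + 12) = (s - 3)*(s + 4)*(s + 3)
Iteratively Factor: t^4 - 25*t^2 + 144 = (t + 4)*(t^3 - 4*t^2 - 9*t + 36) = (t - 4)*(t + 4)*(t^2 - 9) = (t - 4)*(t + 3)*(t + 4)*(t - 3)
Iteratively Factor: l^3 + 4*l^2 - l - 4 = (l + 1)*(l^2 + 3*l - 4) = (l - 1)*(l + 1)*(l + 4)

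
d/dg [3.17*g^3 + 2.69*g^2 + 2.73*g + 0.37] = 9.51*g^2 + 5.38*g + 2.73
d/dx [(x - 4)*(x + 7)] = 2*x + 3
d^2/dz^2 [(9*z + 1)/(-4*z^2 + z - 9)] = 2*(-(8*z - 1)^2*(9*z + 1) + (108*z - 5)*(4*z^2 - z + 9))/(4*z^2 - z + 9)^3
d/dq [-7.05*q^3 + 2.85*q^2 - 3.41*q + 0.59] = -21.15*q^2 + 5.7*q - 3.41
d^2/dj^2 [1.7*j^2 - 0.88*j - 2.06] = 3.40000000000000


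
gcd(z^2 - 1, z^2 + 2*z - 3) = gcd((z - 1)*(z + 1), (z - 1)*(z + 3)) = z - 1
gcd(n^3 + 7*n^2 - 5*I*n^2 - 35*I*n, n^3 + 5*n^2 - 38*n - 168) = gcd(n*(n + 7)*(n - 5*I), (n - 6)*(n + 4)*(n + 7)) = n + 7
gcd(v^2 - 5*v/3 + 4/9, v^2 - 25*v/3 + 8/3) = v - 1/3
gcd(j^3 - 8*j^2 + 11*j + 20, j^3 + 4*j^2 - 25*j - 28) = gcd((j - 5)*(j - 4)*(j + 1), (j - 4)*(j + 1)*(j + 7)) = j^2 - 3*j - 4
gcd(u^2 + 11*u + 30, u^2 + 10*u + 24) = u + 6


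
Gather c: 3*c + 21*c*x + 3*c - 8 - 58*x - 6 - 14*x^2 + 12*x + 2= c*(21*x + 6) - 14*x^2 - 46*x - 12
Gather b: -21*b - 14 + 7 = -21*b - 7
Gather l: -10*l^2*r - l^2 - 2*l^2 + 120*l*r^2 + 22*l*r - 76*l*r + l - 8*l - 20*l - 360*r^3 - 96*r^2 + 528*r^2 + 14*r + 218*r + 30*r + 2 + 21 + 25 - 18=l^2*(-10*r - 3) + l*(120*r^2 - 54*r - 27) - 360*r^3 + 432*r^2 + 262*r + 30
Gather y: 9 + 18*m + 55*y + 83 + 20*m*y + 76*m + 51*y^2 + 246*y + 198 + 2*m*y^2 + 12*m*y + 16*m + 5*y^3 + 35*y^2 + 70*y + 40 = 110*m + 5*y^3 + y^2*(2*m + 86) + y*(32*m + 371) + 330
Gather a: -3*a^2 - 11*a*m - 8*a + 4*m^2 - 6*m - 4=-3*a^2 + a*(-11*m - 8) + 4*m^2 - 6*m - 4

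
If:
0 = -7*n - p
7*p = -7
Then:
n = 1/7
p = -1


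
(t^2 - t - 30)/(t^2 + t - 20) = (t - 6)/(t - 4)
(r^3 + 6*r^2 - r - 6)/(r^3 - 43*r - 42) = (r - 1)/(r - 7)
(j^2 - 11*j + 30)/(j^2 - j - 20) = (j - 6)/(j + 4)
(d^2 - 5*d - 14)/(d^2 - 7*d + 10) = (d^2 - 5*d - 14)/(d^2 - 7*d + 10)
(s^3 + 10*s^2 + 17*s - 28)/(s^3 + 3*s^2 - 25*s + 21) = (s + 4)/(s - 3)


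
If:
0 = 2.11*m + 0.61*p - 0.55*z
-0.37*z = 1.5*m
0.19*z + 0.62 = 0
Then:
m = 0.80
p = -5.73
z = -3.26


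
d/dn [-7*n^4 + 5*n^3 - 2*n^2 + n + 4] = -28*n^3 + 15*n^2 - 4*n + 1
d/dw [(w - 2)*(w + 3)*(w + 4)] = 3*w^2 + 10*w - 2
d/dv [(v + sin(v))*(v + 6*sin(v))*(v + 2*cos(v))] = -(v + sin(v))*(v + 6*sin(v))*(2*sin(v) - 1) + (v + sin(v))*(v + 2*cos(v))*(6*cos(v) + 1) + (v + 6*sin(v))*(v + 2*cos(v))*(cos(v) + 1)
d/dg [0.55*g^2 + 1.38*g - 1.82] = 1.1*g + 1.38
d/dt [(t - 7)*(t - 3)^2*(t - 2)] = 4*t^3 - 45*t^2 + 154*t - 165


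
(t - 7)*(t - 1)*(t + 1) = t^3 - 7*t^2 - t + 7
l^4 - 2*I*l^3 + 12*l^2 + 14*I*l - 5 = (l - 5*I)*(l + I)^3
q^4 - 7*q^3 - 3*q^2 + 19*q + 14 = (q - 7)*(q - 2)*(q + 1)^2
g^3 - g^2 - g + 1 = (g - 1)^2*(g + 1)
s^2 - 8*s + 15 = (s - 5)*(s - 3)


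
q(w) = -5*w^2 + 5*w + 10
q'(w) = 5 - 10*w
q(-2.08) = -22.03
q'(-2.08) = 25.80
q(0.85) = 10.64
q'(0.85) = -3.50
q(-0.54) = 5.84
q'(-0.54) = 10.40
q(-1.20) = -3.20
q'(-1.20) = 17.00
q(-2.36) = -29.65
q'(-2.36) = 28.60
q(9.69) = -411.03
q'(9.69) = -91.90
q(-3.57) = -71.57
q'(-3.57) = 40.70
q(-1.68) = -12.51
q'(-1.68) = 21.80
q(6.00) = -140.00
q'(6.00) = -55.00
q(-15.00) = -1190.00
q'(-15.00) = 155.00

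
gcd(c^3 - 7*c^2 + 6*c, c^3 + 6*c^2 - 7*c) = c^2 - c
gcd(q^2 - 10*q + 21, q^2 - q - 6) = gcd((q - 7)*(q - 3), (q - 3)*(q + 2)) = q - 3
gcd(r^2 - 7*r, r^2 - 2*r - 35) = r - 7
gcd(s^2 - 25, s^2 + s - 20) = s + 5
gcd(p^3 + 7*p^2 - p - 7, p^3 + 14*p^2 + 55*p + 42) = p^2 + 8*p + 7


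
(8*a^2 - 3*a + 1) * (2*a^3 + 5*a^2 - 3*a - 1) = 16*a^5 + 34*a^4 - 37*a^3 + 6*a^2 - 1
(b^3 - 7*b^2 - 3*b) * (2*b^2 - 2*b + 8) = 2*b^5 - 16*b^4 + 16*b^3 - 50*b^2 - 24*b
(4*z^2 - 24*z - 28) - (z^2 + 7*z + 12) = 3*z^2 - 31*z - 40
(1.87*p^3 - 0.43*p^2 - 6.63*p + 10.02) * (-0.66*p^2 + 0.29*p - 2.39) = -1.2342*p^5 + 0.8261*p^4 - 0.2182*p^3 - 7.5082*p^2 + 18.7515*p - 23.9478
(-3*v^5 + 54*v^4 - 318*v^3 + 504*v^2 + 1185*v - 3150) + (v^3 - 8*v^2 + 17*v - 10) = -3*v^5 + 54*v^4 - 317*v^3 + 496*v^2 + 1202*v - 3160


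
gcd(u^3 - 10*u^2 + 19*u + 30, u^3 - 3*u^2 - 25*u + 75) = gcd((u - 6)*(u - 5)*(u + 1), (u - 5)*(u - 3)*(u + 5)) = u - 5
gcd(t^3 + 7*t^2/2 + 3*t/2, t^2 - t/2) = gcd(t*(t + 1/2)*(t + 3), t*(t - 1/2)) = t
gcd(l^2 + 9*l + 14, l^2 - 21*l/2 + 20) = 1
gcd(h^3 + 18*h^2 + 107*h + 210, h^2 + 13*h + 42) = h^2 + 13*h + 42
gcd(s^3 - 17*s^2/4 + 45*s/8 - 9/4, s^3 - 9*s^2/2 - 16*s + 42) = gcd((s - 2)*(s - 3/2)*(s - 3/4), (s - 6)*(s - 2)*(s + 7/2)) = s - 2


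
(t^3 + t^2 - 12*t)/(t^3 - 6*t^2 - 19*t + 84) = t/(t - 7)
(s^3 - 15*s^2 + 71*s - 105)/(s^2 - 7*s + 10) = (s^2 - 10*s + 21)/(s - 2)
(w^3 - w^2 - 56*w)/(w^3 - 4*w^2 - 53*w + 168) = w/(w - 3)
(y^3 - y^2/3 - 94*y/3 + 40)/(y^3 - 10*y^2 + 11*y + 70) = (y^2 + 14*y/3 - 8)/(y^2 - 5*y - 14)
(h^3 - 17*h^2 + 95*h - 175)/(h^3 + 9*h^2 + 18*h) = (h^3 - 17*h^2 + 95*h - 175)/(h*(h^2 + 9*h + 18))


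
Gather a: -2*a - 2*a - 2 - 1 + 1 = -4*a - 2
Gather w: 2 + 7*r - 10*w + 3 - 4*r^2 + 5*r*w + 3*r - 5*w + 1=-4*r^2 + 10*r + w*(5*r - 15) + 6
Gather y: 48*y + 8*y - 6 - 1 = 56*y - 7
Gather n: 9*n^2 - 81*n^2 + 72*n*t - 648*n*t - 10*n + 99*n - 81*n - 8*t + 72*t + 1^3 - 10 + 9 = -72*n^2 + n*(8 - 576*t) + 64*t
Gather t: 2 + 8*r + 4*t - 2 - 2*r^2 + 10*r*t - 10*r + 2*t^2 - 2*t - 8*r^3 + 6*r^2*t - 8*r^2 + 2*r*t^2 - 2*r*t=-8*r^3 - 10*r^2 - 2*r + t^2*(2*r + 2) + t*(6*r^2 + 8*r + 2)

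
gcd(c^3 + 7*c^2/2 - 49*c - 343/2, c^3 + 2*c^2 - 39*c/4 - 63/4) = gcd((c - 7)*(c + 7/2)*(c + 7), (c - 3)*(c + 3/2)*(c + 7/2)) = c + 7/2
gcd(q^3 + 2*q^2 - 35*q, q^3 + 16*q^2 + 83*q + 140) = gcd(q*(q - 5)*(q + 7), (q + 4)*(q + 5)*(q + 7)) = q + 7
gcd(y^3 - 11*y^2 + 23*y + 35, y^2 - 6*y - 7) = y^2 - 6*y - 7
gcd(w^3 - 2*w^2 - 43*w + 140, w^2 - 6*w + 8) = w - 4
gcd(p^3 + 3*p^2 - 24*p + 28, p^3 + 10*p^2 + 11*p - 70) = p^2 + 5*p - 14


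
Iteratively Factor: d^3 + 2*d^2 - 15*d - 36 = (d + 3)*(d^2 - d - 12) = (d + 3)^2*(d - 4)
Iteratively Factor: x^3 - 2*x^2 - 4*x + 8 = (x - 2)*(x^2 - 4) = (x - 2)*(x + 2)*(x - 2)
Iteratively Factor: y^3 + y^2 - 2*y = (y + 2)*(y^2 - y) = (y - 1)*(y + 2)*(y)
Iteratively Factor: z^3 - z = (z)*(z^2 - 1) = z*(z - 1)*(z + 1)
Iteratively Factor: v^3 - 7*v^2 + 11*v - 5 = (v - 1)*(v^2 - 6*v + 5) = (v - 1)^2*(v - 5)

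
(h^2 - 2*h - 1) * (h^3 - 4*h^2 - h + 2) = h^5 - 6*h^4 + 6*h^3 + 8*h^2 - 3*h - 2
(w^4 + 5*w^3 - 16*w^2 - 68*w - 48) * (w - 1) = w^5 + 4*w^4 - 21*w^3 - 52*w^2 + 20*w + 48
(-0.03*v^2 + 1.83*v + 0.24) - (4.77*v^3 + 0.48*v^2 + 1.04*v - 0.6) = -4.77*v^3 - 0.51*v^2 + 0.79*v + 0.84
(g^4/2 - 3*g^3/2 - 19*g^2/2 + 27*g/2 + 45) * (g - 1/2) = g^5/2 - 7*g^4/4 - 35*g^3/4 + 73*g^2/4 + 153*g/4 - 45/2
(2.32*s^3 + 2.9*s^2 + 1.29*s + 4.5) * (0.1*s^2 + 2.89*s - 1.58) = 0.232*s^5 + 6.9948*s^4 + 4.8444*s^3 - 0.403899999999999*s^2 + 10.9668*s - 7.11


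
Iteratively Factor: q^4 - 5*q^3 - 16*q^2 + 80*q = (q - 5)*(q^3 - 16*q) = q*(q - 5)*(q^2 - 16) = q*(q - 5)*(q + 4)*(q - 4)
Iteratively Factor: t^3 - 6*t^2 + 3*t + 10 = (t + 1)*(t^2 - 7*t + 10) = (t - 2)*(t + 1)*(t - 5)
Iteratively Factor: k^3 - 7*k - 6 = (k - 3)*(k^2 + 3*k + 2) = (k - 3)*(k + 1)*(k + 2)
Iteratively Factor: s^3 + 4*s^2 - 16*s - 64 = (s + 4)*(s^2 - 16) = (s - 4)*(s + 4)*(s + 4)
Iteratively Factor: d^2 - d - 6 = (d + 2)*(d - 3)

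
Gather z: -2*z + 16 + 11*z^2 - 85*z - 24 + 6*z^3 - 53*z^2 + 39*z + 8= 6*z^3 - 42*z^2 - 48*z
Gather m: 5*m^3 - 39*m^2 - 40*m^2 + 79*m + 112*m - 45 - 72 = 5*m^3 - 79*m^2 + 191*m - 117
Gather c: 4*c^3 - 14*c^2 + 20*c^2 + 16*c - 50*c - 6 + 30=4*c^3 + 6*c^2 - 34*c + 24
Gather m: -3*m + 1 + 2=3 - 3*m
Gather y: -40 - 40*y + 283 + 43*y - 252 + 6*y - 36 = 9*y - 45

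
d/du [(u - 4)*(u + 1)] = 2*u - 3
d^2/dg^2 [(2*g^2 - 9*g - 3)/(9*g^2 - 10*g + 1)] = 2*(-549*g^3 - 783*g^2 + 1053*g - 361)/(729*g^6 - 2430*g^5 + 2943*g^4 - 1540*g^3 + 327*g^2 - 30*g + 1)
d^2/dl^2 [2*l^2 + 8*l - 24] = 4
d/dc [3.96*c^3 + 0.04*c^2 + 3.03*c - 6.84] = 11.88*c^2 + 0.08*c + 3.03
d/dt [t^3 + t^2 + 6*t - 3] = 3*t^2 + 2*t + 6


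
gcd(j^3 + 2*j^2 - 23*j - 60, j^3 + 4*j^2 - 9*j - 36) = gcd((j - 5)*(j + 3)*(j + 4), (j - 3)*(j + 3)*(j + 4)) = j^2 + 7*j + 12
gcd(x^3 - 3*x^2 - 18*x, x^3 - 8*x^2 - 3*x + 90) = x^2 - 3*x - 18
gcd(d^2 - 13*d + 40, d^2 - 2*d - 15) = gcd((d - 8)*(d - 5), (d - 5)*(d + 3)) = d - 5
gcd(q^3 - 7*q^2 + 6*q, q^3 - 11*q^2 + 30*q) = q^2 - 6*q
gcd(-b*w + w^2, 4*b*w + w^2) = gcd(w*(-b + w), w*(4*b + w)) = w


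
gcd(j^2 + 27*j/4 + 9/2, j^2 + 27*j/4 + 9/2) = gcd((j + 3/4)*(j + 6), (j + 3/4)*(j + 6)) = j^2 + 27*j/4 + 9/2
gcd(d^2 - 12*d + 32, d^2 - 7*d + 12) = d - 4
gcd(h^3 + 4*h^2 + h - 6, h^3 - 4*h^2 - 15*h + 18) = h^2 + 2*h - 3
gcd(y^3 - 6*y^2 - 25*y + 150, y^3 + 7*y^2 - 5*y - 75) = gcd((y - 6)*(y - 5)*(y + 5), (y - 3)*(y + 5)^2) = y + 5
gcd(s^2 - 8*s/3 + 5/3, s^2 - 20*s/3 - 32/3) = 1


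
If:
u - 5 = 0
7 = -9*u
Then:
No Solution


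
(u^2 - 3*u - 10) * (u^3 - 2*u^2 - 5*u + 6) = u^5 - 5*u^4 - 9*u^3 + 41*u^2 + 32*u - 60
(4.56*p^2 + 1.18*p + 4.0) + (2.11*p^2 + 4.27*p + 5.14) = 6.67*p^2 + 5.45*p + 9.14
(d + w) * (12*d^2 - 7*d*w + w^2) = 12*d^3 + 5*d^2*w - 6*d*w^2 + w^3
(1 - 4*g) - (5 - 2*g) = -2*g - 4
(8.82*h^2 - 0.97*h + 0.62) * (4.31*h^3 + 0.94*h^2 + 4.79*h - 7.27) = 38.0142*h^5 + 4.1101*h^4 + 44.0082*h^3 - 68.1849*h^2 + 10.0217*h - 4.5074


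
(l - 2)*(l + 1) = l^2 - l - 2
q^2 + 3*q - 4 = (q - 1)*(q + 4)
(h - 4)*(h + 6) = h^2 + 2*h - 24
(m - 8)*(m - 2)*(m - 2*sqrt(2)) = m^3 - 10*m^2 - 2*sqrt(2)*m^2 + 16*m + 20*sqrt(2)*m - 32*sqrt(2)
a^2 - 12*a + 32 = (a - 8)*(a - 4)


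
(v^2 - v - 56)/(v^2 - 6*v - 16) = (v + 7)/(v + 2)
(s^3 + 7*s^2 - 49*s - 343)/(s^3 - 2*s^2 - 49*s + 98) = (s + 7)/(s - 2)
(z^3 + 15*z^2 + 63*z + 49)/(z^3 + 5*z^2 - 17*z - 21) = (z + 7)/(z - 3)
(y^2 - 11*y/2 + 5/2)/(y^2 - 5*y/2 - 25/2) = (2*y - 1)/(2*y + 5)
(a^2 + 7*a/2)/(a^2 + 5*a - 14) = a*(2*a + 7)/(2*(a^2 + 5*a - 14))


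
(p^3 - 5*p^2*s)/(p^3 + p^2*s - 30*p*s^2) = p/(p + 6*s)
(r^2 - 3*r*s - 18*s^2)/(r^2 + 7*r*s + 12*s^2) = (r - 6*s)/(r + 4*s)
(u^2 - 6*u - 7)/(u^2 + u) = (u - 7)/u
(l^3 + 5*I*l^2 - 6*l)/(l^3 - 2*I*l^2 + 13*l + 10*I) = l*(l + 3*I)/(l^2 - 4*I*l + 5)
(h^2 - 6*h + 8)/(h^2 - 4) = (h - 4)/(h + 2)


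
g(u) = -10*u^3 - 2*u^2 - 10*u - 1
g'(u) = -30*u^2 - 4*u - 10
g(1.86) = -90.87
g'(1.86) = -121.23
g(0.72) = -12.97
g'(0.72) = -28.43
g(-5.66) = 1804.74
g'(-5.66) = -948.43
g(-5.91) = 2052.49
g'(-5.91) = -1034.20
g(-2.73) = 214.86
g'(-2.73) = -222.67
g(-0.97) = 15.94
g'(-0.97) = -34.35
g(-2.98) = 275.68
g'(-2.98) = -264.49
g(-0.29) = 1.98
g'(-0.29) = -11.36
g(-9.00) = 7217.00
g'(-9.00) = -2404.00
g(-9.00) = 7217.00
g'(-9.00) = -2404.00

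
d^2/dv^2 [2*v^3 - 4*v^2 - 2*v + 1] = 12*v - 8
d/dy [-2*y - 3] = -2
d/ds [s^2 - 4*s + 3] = 2*s - 4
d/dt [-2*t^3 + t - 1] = 1 - 6*t^2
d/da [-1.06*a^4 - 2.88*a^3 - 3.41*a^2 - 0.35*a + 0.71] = -4.24*a^3 - 8.64*a^2 - 6.82*a - 0.35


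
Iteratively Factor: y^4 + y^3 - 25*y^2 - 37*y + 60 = (y + 4)*(y^3 - 3*y^2 - 13*y + 15) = (y - 5)*(y + 4)*(y^2 + 2*y - 3) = (y - 5)*(y + 3)*(y + 4)*(y - 1)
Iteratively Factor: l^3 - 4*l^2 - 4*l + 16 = (l + 2)*(l^2 - 6*l + 8) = (l - 4)*(l + 2)*(l - 2)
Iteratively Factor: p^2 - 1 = (p - 1)*(p + 1)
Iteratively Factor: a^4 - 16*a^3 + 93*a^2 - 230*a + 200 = (a - 4)*(a^3 - 12*a^2 + 45*a - 50) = (a - 5)*(a - 4)*(a^2 - 7*a + 10) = (a - 5)^2*(a - 4)*(a - 2)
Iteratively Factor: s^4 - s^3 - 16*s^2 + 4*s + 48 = (s + 3)*(s^3 - 4*s^2 - 4*s + 16) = (s - 2)*(s + 3)*(s^2 - 2*s - 8) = (s - 4)*(s - 2)*(s + 3)*(s + 2)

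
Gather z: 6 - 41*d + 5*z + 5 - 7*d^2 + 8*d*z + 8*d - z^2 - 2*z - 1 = -7*d^2 - 33*d - z^2 + z*(8*d + 3) + 10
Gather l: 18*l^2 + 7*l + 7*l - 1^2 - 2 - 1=18*l^2 + 14*l - 4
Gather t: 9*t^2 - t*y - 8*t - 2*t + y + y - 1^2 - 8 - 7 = 9*t^2 + t*(-y - 10) + 2*y - 16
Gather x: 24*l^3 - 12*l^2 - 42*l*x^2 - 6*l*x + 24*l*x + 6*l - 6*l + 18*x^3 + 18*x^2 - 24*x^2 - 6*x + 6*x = 24*l^3 - 12*l^2 + 18*l*x + 18*x^3 + x^2*(-42*l - 6)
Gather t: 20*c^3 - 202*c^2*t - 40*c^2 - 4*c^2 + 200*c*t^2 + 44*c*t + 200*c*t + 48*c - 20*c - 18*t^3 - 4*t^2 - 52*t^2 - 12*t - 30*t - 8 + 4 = 20*c^3 - 44*c^2 + 28*c - 18*t^3 + t^2*(200*c - 56) + t*(-202*c^2 + 244*c - 42) - 4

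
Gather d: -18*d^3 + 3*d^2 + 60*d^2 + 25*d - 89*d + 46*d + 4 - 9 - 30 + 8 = -18*d^3 + 63*d^2 - 18*d - 27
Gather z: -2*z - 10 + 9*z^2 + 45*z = 9*z^2 + 43*z - 10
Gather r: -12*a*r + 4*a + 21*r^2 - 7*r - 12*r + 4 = 4*a + 21*r^2 + r*(-12*a - 19) + 4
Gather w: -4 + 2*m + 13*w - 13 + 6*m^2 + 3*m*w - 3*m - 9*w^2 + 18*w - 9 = 6*m^2 - m - 9*w^2 + w*(3*m + 31) - 26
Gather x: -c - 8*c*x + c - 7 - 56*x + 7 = x*(-8*c - 56)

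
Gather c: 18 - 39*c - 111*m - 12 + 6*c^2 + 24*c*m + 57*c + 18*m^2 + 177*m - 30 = 6*c^2 + c*(24*m + 18) + 18*m^2 + 66*m - 24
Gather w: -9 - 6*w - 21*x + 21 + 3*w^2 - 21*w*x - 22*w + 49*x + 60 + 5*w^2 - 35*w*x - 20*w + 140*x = 8*w^2 + w*(-56*x - 48) + 168*x + 72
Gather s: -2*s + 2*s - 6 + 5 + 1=0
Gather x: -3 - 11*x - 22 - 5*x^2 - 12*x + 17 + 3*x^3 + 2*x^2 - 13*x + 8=3*x^3 - 3*x^2 - 36*x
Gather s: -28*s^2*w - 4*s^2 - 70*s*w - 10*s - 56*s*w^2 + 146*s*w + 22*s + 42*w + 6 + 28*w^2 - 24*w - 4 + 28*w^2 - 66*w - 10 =s^2*(-28*w - 4) + s*(-56*w^2 + 76*w + 12) + 56*w^2 - 48*w - 8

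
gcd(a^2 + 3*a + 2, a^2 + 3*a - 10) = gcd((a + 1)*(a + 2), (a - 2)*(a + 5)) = 1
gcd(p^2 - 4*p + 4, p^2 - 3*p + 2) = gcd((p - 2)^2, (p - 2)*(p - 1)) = p - 2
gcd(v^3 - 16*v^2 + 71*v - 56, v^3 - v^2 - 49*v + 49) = v^2 - 8*v + 7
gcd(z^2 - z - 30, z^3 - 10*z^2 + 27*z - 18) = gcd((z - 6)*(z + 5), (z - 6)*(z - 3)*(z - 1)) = z - 6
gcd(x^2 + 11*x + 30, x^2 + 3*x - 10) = x + 5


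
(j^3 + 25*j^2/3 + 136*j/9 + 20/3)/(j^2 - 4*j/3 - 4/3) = (j^2 + 23*j/3 + 10)/(j - 2)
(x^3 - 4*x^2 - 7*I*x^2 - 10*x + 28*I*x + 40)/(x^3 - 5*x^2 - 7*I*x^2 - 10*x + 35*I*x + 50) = (x - 4)/(x - 5)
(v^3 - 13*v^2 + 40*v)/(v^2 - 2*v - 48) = v*(v - 5)/(v + 6)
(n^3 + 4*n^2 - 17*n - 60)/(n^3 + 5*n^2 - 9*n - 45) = (n - 4)/(n - 3)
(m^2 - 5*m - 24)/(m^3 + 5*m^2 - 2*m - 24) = (m - 8)/(m^2 + 2*m - 8)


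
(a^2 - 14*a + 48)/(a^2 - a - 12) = (-a^2 + 14*a - 48)/(-a^2 + a + 12)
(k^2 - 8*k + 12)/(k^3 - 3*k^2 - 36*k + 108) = (k - 2)/(k^2 + 3*k - 18)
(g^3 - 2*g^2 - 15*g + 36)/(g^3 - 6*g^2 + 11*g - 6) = (g^2 + g - 12)/(g^2 - 3*g + 2)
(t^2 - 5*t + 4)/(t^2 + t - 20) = (t - 1)/(t + 5)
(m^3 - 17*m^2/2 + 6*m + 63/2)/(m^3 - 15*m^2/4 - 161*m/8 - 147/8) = 4*(m - 3)/(4*m + 7)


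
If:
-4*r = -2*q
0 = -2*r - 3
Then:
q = -3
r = -3/2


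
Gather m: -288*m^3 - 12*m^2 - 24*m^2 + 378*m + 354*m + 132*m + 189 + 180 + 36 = -288*m^3 - 36*m^2 + 864*m + 405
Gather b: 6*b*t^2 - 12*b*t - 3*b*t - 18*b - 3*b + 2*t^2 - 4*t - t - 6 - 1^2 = b*(6*t^2 - 15*t - 21) + 2*t^2 - 5*t - 7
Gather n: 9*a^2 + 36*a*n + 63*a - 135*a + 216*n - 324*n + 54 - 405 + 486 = 9*a^2 - 72*a + n*(36*a - 108) + 135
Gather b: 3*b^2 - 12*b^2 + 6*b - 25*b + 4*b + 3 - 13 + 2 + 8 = -9*b^2 - 15*b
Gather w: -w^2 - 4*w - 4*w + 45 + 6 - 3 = -w^2 - 8*w + 48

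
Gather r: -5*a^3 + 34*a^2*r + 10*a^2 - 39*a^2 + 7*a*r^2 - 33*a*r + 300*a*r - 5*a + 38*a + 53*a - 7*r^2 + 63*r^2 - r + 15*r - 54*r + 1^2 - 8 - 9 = -5*a^3 - 29*a^2 + 86*a + r^2*(7*a + 56) + r*(34*a^2 + 267*a - 40) - 16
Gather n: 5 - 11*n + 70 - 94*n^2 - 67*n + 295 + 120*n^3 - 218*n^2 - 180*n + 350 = 120*n^3 - 312*n^2 - 258*n + 720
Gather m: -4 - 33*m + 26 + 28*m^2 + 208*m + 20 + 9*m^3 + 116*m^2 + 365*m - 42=9*m^3 + 144*m^2 + 540*m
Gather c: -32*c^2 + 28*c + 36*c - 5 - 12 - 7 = -32*c^2 + 64*c - 24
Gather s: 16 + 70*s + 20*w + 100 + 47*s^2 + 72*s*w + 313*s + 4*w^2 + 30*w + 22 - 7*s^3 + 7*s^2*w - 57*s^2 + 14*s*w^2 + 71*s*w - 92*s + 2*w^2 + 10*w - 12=-7*s^3 + s^2*(7*w - 10) + s*(14*w^2 + 143*w + 291) + 6*w^2 + 60*w + 126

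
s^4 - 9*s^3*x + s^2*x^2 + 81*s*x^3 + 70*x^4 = (s - 7*x)*(s - 5*x)*(s + x)*(s + 2*x)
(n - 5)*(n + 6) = n^2 + n - 30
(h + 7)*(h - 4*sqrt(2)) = h^2 - 4*sqrt(2)*h + 7*h - 28*sqrt(2)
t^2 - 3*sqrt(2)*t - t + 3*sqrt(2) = (t - 1)*(t - 3*sqrt(2))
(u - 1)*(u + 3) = u^2 + 2*u - 3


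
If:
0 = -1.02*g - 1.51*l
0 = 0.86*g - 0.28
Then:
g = 0.33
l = -0.22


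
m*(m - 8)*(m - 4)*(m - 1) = m^4 - 13*m^3 + 44*m^2 - 32*m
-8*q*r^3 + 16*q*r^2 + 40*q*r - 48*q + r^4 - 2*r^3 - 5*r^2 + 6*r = (-8*q + r)*(r - 3)*(r - 1)*(r + 2)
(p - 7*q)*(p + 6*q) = p^2 - p*q - 42*q^2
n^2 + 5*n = n*(n + 5)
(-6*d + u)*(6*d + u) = -36*d^2 + u^2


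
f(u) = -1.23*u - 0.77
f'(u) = -1.23000000000000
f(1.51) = -2.63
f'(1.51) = -1.23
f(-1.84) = 1.49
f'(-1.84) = -1.23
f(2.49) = -3.83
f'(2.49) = -1.23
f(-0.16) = -0.57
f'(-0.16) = -1.23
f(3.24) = -4.76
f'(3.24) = -1.23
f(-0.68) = 0.07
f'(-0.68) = -1.23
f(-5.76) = 6.31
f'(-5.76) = -1.23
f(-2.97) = 2.88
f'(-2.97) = -1.23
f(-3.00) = 2.92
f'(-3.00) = -1.23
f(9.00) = -11.84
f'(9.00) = -1.23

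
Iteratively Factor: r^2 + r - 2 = (r + 2)*(r - 1)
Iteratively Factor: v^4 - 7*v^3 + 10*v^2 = (v)*(v^3 - 7*v^2 + 10*v) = v*(v - 2)*(v^2 - 5*v) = v*(v - 5)*(v - 2)*(v)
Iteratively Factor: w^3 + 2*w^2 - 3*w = (w + 3)*(w^2 - w) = (w - 1)*(w + 3)*(w)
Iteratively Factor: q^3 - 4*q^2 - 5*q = (q)*(q^2 - 4*q - 5) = q*(q - 5)*(q + 1)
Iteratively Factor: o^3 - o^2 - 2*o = (o + 1)*(o^2 - 2*o) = o*(o + 1)*(o - 2)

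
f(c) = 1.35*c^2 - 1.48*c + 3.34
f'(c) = 2.7*c - 1.48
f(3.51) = 14.78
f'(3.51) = 8.00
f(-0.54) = 4.53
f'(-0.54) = -2.94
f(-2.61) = 16.40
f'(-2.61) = -8.53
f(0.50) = 2.94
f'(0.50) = -0.13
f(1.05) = 3.27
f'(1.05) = 1.36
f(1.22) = 3.54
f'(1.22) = 1.81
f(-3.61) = 26.28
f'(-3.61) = -11.23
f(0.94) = 3.14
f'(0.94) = 1.06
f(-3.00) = 19.93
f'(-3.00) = -9.58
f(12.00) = 179.98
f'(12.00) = 30.92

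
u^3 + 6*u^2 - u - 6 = (u - 1)*(u + 1)*(u + 6)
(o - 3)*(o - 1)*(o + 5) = o^3 + o^2 - 17*o + 15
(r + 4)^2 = r^2 + 8*r + 16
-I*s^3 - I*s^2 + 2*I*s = s*(s + 2)*(-I*s + I)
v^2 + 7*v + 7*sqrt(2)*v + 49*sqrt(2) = (v + 7)*(v + 7*sqrt(2))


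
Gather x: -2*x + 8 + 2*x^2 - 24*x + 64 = 2*x^2 - 26*x + 72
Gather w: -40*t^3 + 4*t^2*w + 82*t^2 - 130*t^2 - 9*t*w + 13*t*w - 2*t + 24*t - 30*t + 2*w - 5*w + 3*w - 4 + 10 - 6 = -40*t^3 - 48*t^2 - 8*t + w*(4*t^2 + 4*t)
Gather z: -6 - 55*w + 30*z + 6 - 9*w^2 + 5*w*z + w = -9*w^2 - 54*w + z*(5*w + 30)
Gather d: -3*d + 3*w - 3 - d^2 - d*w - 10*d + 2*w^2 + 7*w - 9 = -d^2 + d*(-w - 13) + 2*w^2 + 10*w - 12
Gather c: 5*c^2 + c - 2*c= 5*c^2 - c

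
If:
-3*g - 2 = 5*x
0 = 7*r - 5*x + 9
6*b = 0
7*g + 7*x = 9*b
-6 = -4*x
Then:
No Solution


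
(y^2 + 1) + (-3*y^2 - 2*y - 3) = -2*y^2 - 2*y - 2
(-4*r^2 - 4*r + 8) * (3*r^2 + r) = -12*r^4 - 16*r^3 + 20*r^2 + 8*r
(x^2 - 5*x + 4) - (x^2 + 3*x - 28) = 32 - 8*x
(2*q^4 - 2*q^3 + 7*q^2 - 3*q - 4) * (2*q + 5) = 4*q^5 + 6*q^4 + 4*q^3 + 29*q^2 - 23*q - 20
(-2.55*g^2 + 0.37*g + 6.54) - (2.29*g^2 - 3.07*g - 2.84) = -4.84*g^2 + 3.44*g + 9.38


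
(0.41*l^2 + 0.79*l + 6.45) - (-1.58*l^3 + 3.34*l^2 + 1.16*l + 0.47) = 1.58*l^3 - 2.93*l^2 - 0.37*l + 5.98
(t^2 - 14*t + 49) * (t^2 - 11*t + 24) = t^4 - 25*t^3 + 227*t^2 - 875*t + 1176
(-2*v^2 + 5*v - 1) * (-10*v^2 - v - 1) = 20*v^4 - 48*v^3 + 7*v^2 - 4*v + 1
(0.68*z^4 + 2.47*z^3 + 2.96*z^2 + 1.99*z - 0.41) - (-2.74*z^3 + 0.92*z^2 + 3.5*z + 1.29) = 0.68*z^4 + 5.21*z^3 + 2.04*z^2 - 1.51*z - 1.7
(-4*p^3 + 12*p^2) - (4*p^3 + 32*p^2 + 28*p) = -8*p^3 - 20*p^2 - 28*p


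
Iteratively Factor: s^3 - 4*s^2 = (s)*(s^2 - 4*s) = s^2*(s - 4)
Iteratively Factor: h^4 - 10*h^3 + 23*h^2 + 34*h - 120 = (h + 2)*(h^3 - 12*h^2 + 47*h - 60) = (h - 3)*(h + 2)*(h^2 - 9*h + 20) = (h - 4)*(h - 3)*(h + 2)*(h - 5)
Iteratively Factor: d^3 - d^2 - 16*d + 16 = (d + 4)*(d^2 - 5*d + 4) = (d - 4)*(d + 4)*(d - 1)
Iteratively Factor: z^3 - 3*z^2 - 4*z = (z)*(z^2 - 3*z - 4) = z*(z - 4)*(z + 1)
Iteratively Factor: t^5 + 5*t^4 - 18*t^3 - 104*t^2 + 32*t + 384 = (t + 4)*(t^4 + t^3 - 22*t^2 - 16*t + 96) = (t + 3)*(t + 4)*(t^3 - 2*t^2 - 16*t + 32) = (t - 2)*(t + 3)*(t + 4)*(t^2 - 16) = (t - 4)*(t - 2)*(t + 3)*(t + 4)*(t + 4)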